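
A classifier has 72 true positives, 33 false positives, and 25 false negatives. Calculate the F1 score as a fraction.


Precision = 72/105 = 24/35. Recall = 72/97 = 72/97. F1 = 2*P*R/(P+R) = 72/101.

72/101


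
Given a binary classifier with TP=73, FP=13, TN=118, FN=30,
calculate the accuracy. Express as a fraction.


Accuracy = (TP + TN) / (TP + TN + FP + FN) = (73 + 118) / 234 = 191/234.

191/234


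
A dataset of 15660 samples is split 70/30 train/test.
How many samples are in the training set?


Test set = 15660 * 30% = 4698. Training set = 15660 - 4698 = 10962.

10962


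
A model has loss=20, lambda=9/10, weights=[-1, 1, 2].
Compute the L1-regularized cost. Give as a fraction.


L1 norm = sum(|w|) = 4. J = 20 + 9/10 * 4 = 118/5.

118/5


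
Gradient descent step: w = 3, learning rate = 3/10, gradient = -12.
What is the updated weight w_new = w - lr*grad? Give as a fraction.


w_new = 3 - 3/10 * -12 = 3 - -18/5 = 33/5.

33/5


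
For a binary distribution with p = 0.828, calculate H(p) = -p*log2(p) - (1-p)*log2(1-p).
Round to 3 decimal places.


H = -0.828*log2(0.828) - 0.172*log2(0.172) = 0.662.

0.662


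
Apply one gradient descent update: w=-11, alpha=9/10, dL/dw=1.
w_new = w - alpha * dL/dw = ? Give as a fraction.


w_new = -11 - 9/10 * 1 = -11 - 9/10 = -119/10.

-119/10


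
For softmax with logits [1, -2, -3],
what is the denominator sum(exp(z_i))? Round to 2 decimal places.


Denom = e^1=2.7183 + e^-2=0.1353 + e^-3=0.0498. Sum = 2.9034, which rounds to 2.90.

2.90


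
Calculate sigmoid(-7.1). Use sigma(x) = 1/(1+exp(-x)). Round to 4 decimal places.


sigma(-7.1) = 1/(1+e^(7.1)) = 1/(1+1211.967074) = 1/1212.967074 = 0.0008.

0.0008


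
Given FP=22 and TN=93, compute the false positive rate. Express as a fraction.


FPR = FP / (FP + TN) = 22 / 115 = 22/115.

22/115


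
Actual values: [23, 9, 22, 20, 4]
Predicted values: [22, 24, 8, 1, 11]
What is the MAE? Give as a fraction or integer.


MAE = (1/5) * (|23-22|=1 + |9-24|=15 + |22-8|=14 + |20-1|=19 + |4-11|=7). Sum = 56. MAE = 56/5.

56/5


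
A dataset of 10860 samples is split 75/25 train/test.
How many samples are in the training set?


Test set = 10860 * 25% = 2715. Training set = 10860 - 2715 = 8145.

8145


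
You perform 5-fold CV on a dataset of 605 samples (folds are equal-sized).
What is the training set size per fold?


Each validation fold has 605/5 = 121 samples. Training set = 605 - 121 = 484.

484


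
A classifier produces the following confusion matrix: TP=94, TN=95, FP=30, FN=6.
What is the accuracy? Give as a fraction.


Accuracy = (TP + TN) / (TP + TN + FP + FN) = (94 + 95) / 225 = 21/25.

21/25


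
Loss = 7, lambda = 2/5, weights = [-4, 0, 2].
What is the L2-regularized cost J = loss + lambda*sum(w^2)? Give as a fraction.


L2 sq norm = sum(w^2) = 20. J = 7 + 2/5 * 20 = 15.

15


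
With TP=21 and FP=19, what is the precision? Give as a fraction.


Precision = TP / (TP + FP) = 21 / 40 = 21/40.

21/40


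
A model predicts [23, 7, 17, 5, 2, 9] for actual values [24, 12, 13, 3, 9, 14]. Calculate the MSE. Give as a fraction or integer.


MSE = (1/6) * ((24-23)^2=1 + (12-7)^2=25 + (13-17)^2=16 + (3-5)^2=4 + (9-2)^2=49 + (14-9)^2=25). Sum = 120. MSE = 20.

20


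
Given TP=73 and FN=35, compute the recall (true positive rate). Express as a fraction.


Recall = TP / (TP + FN) = 73 / 108 = 73/108.

73/108


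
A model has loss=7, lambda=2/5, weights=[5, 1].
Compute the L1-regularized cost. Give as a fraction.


L1 norm = sum(|w|) = 6. J = 7 + 2/5 * 6 = 47/5.

47/5


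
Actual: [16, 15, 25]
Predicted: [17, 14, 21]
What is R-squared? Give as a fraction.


Mean(y) = 56/3. SS_res = 18. SS_tot = 182/3. R^2 = 1 - 18/(182/3) = 64/91.

64/91


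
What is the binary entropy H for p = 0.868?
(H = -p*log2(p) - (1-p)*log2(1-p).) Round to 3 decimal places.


H = -0.868*log2(0.868) - 0.132*log2(0.132) = 0.563.

0.563


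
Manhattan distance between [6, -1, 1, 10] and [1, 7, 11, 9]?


d = sum of absolute differences: |6-1|=5 + |-1-7|=8 + |1-11|=10 + |10-9|=1 = 24.

24


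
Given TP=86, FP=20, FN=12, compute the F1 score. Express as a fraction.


Precision = 86/106 = 43/53. Recall = 86/98 = 43/49. F1 = 2*P*R/(P+R) = 43/51.

43/51


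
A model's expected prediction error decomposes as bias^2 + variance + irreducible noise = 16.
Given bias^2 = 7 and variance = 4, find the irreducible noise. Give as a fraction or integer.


Total error = bias^2 + variance + irreducible noise. So irreducible noise = 16 - 7 - 4 = 5.

5


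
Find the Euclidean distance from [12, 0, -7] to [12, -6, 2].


d = sqrt(sum of squared differences). (12-12)^2=0, (0--6)^2=36, (-7-2)^2=81. Sum = 117.

sqrt(117)


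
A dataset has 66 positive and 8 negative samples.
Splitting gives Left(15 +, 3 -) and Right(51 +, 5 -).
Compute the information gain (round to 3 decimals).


H(parent) = 0.4942. H(left) = 0.6500, H(right) = 0.4341. Weighted = (18/74)*0.6500 + (56/74)*0.4341 = 0.4866. IG = 0.4942 - 0.4866 = 0.0076, which rounds to 0.008.

0.008


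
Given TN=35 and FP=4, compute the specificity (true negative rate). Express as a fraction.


Specificity = TN / (TN + FP) = 35 / 39 = 35/39.

35/39


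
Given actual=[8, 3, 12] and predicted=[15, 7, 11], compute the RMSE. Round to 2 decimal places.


MSE = 22.0000. RMSE = sqrt(22.0000) = 4.69.

4.69


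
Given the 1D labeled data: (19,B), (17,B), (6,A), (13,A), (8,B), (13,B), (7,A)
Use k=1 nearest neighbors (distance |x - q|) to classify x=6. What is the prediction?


Distances: |19-6|=13, |17-6|=11, |6-6|=0, |13-6|=7, |8-6|=2, |13-6|=7, |7-6|=1. 1 nearest: (6,A). Counts: {'A': 1}. Majority class: A.

A


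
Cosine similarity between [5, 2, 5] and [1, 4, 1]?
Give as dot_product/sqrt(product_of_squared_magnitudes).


dot = 18. |a|^2 = 54, |b|^2 = 18. cos = 18/sqrt(972).

18/sqrt(972)


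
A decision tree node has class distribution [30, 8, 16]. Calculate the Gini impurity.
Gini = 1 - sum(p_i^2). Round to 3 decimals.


Total = 54. Proportions: 30/54, 8/54, 16/54. sum(p_i^2) = 0.4184. Gini = 1 - 0.4184 = 0.5816, which rounds to 0.582.

0.582


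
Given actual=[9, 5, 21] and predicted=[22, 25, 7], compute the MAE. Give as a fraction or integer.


MAE = (1/3) * (|9-22|=13 + |5-25|=20 + |21-7|=14). Sum = 47. MAE = 47/3.

47/3


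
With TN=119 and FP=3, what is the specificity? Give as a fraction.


Specificity = TN / (TN + FP) = 119 / 122 = 119/122.

119/122


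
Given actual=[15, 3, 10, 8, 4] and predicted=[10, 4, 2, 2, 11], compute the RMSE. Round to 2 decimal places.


MSE = 35.0000. RMSE = sqrt(35.0000) = 5.92.

5.92


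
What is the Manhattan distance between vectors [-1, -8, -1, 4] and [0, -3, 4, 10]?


d = sum of absolute differences: |-1-0|=1 + |-8--3|=5 + |-1-4|=5 + |4-10|=6 = 17.

17


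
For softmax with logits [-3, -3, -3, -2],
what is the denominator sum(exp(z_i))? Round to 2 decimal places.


Denom = e^-3=0.0498 + e^-3=0.0498 + e^-3=0.0498 + e^-2=0.1353. Sum = 0.2847, which rounds to 0.28.

0.28


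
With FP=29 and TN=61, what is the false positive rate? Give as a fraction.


FPR = FP / (FP + TN) = 29 / 90 = 29/90.

29/90


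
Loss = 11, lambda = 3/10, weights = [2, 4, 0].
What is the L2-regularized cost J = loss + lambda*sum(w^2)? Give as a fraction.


L2 sq norm = sum(w^2) = 20. J = 11 + 3/10 * 20 = 17.

17


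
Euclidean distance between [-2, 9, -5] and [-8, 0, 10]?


d = sqrt(sum of squared differences). (-2--8)^2=36, (9-0)^2=81, (-5-10)^2=225. Sum = 342.

sqrt(342)


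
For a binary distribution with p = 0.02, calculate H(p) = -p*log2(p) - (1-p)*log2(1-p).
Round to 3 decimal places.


H = -0.02*log2(0.02) - 0.98*log2(0.98) = 0.141.

0.141


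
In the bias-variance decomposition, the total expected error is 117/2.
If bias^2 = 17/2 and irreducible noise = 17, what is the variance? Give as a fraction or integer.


Total error = bias^2 + variance + irreducible noise. So variance = 117/2 - 17/2 - 17 = 33.

33


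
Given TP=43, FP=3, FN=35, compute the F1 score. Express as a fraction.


Precision = 43/46 = 43/46. Recall = 43/78 = 43/78. F1 = 2*P*R/(P+R) = 43/62.

43/62


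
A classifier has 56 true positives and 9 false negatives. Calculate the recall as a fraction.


Recall = TP / (TP + FN) = 56 / 65 = 56/65.

56/65


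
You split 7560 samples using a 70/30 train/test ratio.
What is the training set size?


Test set = 7560 * 30% = 2268. Training set = 7560 - 2268 = 5292.

5292


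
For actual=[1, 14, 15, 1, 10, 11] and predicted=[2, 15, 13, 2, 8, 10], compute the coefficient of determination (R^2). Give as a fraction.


Mean(y) = 26/3. SS_res = 12. SS_tot = 580/3. R^2 = 1 - 12/(580/3) = 136/145.

136/145


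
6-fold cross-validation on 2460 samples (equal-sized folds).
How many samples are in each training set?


Each validation fold has 2460/6 = 410 samples. Training set = 2460 - 410 = 2050.

2050


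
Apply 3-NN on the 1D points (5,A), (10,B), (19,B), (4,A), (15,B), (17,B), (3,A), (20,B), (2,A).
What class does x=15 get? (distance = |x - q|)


Distances: |5-15|=10, |10-15|=5, |19-15|=4, |4-15|=11, |15-15|=0, |17-15|=2, |3-15|=12, |20-15|=5, |2-15|=13. 3 nearest: (15,B), (17,B), (19,B). Counts: {'B': 3}. Majority class: B.

B


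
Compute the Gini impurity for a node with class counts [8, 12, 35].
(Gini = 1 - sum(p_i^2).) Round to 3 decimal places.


Total = 55. Proportions: 8/55, 12/55, 35/55. sum(p_i^2) = 0.4737. Gini = 1 - 0.4737 = 0.5263, which rounds to 0.526.

0.526


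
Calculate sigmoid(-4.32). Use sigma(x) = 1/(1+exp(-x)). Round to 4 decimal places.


sigma(-4.32) = 1/(1+e^(4.32)) = 1/(1+75.188628) = 1/76.188628 = 0.0131.

0.0131


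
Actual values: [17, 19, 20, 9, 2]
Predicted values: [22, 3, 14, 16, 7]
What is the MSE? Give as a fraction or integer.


MSE = (1/5) * ((17-22)^2=25 + (19-3)^2=256 + (20-14)^2=36 + (9-16)^2=49 + (2-7)^2=25). Sum = 391. MSE = 391/5.

391/5


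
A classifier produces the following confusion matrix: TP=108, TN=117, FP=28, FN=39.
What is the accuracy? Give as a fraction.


Accuracy = (TP + TN) / (TP + TN + FP + FN) = (108 + 117) / 292 = 225/292.

225/292


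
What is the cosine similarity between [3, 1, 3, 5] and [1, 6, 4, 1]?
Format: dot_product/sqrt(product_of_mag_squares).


dot = 26. |a|^2 = 44, |b|^2 = 54. cos = 26/sqrt(2376).

26/sqrt(2376)


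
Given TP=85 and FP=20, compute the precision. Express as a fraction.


Precision = TP / (TP + FP) = 85 / 105 = 17/21.

17/21


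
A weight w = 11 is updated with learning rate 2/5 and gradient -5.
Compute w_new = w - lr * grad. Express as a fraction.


w_new = 11 - 2/5 * -5 = 11 - -2 = 13.

13


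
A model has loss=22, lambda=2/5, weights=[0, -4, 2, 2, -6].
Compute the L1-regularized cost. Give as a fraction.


L1 norm = sum(|w|) = 14. J = 22 + 2/5 * 14 = 138/5.

138/5


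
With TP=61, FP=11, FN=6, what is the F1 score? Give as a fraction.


Precision = 61/72 = 61/72. Recall = 61/67 = 61/67. F1 = 2*P*R/(P+R) = 122/139.

122/139


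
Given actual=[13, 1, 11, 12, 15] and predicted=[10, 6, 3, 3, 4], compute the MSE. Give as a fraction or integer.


MSE = (1/5) * ((13-10)^2=9 + (1-6)^2=25 + (11-3)^2=64 + (12-3)^2=81 + (15-4)^2=121). Sum = 300. MSE = 60.

60


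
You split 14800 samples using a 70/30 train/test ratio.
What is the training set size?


Test set = 14800 * 30% = 4440. Training set = 14800 - 4440 = 10360.

10360


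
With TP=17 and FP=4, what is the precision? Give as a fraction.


Precision = TP / (TP + FP) = 17 / 21 = 17/21.

17/21


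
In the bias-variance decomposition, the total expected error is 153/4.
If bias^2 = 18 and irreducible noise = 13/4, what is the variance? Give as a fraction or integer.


Total error = bias^2 + variance + irreducible noise. So variance = 153/4 - 18 - 13/4 = 17.

17


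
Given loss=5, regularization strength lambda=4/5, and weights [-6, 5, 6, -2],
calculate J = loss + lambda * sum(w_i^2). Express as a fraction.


L2 sq norm = sum(w^2) = 101. J = 5 + 4/5 * 101 = 429/5.

429/5


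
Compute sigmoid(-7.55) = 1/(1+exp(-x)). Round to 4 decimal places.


sigma(-7.55) = 1/(1+e^(7.55)) = 1/(1+1900.742731) = 1/1901.742731 = 0.0005.

0.0005


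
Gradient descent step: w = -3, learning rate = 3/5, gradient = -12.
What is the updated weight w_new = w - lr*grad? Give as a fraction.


w_new = -3 - 3/5 * -12 = -3 - -36/5 = 21/5.

21/5


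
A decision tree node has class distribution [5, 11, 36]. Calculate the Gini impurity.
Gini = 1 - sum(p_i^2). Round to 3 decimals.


Total = 52. Proportions: 5/52, 11/52, 36/52. sum(p_i^2) = 0.5333. Gini = 1 - 0.5333 = 0.4667, which rounds to 0.467.

0.467


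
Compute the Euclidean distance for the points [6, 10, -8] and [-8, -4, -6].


d = sqrt(sum of squared differences). (6--8)^2=196, (10--4)^2=196, (-8--6)^2=4. Sum = 396.

sqrt(396)


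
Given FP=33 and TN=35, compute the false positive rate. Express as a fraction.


FPR = FP / (FP + TN) = 33 / 68 = 33/68.

33/68


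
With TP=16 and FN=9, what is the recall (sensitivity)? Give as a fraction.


Recall = TP / (TP + FN) = 16 / 25 = 16/25.

16/25


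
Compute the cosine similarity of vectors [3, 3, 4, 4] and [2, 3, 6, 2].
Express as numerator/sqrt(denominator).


dot = 47. |a|^2 = 50, |b|^2 = 53. cos = 47/sqrt(2650).

47/sqrt(2650)


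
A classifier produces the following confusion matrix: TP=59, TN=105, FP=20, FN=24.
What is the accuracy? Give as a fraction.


Accuracy = (TP + TN) / (TP + TN + FP + FN) = (59 + 105) / 208 = 41/52.

41/52


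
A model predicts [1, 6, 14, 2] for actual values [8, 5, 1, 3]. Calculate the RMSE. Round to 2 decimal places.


MSE = 55.0000. RMSE = sqrt(55.0000) = 7.42.

7.42


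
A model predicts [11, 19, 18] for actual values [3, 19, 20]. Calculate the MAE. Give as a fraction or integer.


MAE = (1/3) * (|3-11|=8 + |19-19|=0 + |20-18|=2). Sum = 10. MAE = 10/3.

10/3


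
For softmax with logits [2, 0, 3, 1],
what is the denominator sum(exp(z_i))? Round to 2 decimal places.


Denom = e^2=7.3891 + e^0=1.0000 + e^3=20.0855 + e^1=2.7183. Sum = 31.1929, which rounds to 31.19.

31.19


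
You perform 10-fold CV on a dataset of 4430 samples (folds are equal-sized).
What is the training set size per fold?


Each validation fold has 4430/10 = 443 samples. Training set = 4430 - 443 = 3987.

3987


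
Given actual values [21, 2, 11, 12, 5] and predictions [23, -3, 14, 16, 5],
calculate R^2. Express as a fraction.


Mean(y) = 51/5. SS_res = 54. SS_tot = 1074/5. R^2 = 1 - 54/(1074/5) = 134/179.

134/179


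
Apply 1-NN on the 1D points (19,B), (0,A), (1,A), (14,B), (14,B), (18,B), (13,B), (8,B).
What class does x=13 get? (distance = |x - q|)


Distances: |19-13|=6, |0-13|=13, |1-13|=12, |14-13|=1, |14-13|=1, |18-13|=5, |13-13|=0, |8-13|=5. 1 nearest: (13,B). Counts: {'B': 1}. Majority class: B.

B


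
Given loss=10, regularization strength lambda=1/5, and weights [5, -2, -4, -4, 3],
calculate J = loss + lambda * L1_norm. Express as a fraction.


L1 norm = sum(|w|) = 18. J = 10 + 1/5 * 18 = 68/5.

68/5


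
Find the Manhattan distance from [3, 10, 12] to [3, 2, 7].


d = sum of absolute differences: |3-3|=0 + |10-2|=8 + |12-7|=5 = 13.

13


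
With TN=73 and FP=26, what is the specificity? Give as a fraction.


Specificity = TN / (TN + FP) = 73 / 99 = 73/99.

73/99


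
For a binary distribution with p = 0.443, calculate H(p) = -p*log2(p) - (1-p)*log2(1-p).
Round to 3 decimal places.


H = -0.443*log2(0.443) - 0.557*log2(0.557) = 0.991.

0.991


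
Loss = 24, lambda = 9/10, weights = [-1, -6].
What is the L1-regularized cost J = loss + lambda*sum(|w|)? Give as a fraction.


L1 norm = sum(|w|) = 7. J = 24 + 9/10 * 7 = 303/10.

303/10


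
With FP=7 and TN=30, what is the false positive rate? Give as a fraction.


FPR = FP / (FP + TN) = 7 / 37 = 7/37.

7/37


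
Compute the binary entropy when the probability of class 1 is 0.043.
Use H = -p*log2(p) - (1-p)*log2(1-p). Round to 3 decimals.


H = -0.043*log2(0.043) - 0.957*log2(0.957) = 0.256.

0.256


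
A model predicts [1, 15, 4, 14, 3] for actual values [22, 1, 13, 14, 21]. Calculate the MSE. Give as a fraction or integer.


MSE = (1/5) * ((22-1)^2=441 + (1-15)^2=196 + (13-4)^2=81 + (14-14)^2=0 + (21-3)^2=324). Sum = 1042. MSE = 1042/5.

1042/5


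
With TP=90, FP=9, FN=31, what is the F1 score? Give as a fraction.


Precision = 90/99 = 10/11. Recall = 90/121 = 90/121. F1 = 2*P*R/(P+R) = 9/11.

9/11


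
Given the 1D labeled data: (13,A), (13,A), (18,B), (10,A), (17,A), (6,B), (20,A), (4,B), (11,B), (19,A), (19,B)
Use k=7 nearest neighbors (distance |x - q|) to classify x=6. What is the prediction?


Distances: |13-6|=7, |13-6|=7, |18-6|=12, |10-6|=4, |17-6|=11, |6-6|=0, |20-6|=14, |4-6|=2, |11-6|=5, |19-6|=13, |19-6|=13. 7 nearest: (6,B), (4,B), (10,A), (11,B), (13,A), (13,A), (17,A). Counts: {'B': 3, 'A': 4}. Majority class: A.

A


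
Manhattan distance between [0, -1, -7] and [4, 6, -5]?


d = sum of absolute differences: |0-4|=4 + |-1-6|=7 + |-7--5|=2 = 13.

13


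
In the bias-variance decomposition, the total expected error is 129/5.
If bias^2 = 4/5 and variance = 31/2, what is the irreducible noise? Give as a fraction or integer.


Total error = bias^2 + variance + irreducible noise. So irreducible noise = 129/5 - 4/5 - 31/2 = 19/2.

19/2


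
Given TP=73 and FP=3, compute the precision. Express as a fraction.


Precision = TP / (TP + FP) = 73 / 76 = 73/76.

73/76


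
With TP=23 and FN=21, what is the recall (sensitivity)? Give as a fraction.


Recall = TP / (TP + FN) = 23 / 44 = 23/44.

23/44


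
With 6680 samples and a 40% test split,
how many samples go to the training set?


Test set = 6680 * 40% = 2672. Training set = 6680 - 2672 = 4008.

4008


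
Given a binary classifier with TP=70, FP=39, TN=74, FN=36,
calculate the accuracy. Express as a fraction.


Accuracy = (TP + TN) / (TP + TN + FP + FN) = (70 + 74) / 219 = 48/73.

48/73


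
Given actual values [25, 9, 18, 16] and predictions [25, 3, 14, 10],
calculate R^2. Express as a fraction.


Mean(y) = 17. SS_res = 88. SS_tot = 130. R^2 = 1 - 88/(130) = 21/65.

21/65


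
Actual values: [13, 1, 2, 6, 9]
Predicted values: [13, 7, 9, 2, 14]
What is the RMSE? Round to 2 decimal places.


MSE = 25.2000. RMSE = sqrt(25.2000) = 5.02.

5.02


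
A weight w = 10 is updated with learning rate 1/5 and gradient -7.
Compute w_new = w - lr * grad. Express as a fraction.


w_new = 10 - 1/5 * -7 = 10 - -7/5 = 57/5.

57/5


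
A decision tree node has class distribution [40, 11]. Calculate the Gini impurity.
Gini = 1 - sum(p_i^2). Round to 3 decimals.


Total = 51. Proportions: 40/51, 11/51. sum(p_i^2) = 0.6617. Gini = 1 - 0.6617 = 0.3383, which rounds to 0.338.

0.338


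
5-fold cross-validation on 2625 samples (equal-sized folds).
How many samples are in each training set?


Each validation fold has 2625/5 = 525 samples. Training set = 2625 - 525 = 2100.

2100


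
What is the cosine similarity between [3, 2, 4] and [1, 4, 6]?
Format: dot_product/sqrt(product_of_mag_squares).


dot = 35. |a|^2 = 29, |b|^2 = 53. cos = 35/sqrt(1537).

35/sqrt(1537)


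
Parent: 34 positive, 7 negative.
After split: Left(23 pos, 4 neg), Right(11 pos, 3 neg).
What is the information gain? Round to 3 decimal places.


H(parent) = 0.6594. H(left) = 0.6052, H(right) = 0.7496. Weighted = (27/41)*0.6052 + (14/41)*0.7496 = 0.6545. IG = 0.6594 - 0.6545 = 0.0049, which rounds to 0.005.

0.005


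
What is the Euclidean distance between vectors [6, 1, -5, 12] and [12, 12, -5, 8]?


d = sqrt(sum of squared differences). (6-12)^2=36, (1-12)^2=121, (-5--5)^2=0, (12-8)^2=16. Sum = 173.

sqrt(173)


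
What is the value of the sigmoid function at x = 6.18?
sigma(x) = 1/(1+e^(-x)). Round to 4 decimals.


sigma(6.18) = 1/(1+e^(-6.18)) = 1/(1+0.002070) = 1/1.002070 = 0.9979.

0.9979


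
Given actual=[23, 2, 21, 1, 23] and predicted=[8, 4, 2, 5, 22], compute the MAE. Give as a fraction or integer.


MAE = (1/5) * (|23-8|=15 + |2-4|=2 + |21-2|=19 + |1-5|=4 + |23-22|=1). Sum = 41. MAE = 41/5.

41/5


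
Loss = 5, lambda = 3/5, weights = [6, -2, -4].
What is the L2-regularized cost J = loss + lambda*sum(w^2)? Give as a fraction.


L2 sq norm = sum(w^2) = 56. J = 5 + 3/5 * 56 = 193/5.

193/5


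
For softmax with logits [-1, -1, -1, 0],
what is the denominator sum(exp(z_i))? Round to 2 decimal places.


Denom = e^-1=0.3679 + e^-1=0.3679 + e^-1=0.3679 + e^0=1.0000. Sum = 2.1037, which rounds to 2.10.

2.10


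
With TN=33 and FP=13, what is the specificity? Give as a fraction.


Specificity = TN / (TN + FP) = 33 / 46 = 33/46.

33/46


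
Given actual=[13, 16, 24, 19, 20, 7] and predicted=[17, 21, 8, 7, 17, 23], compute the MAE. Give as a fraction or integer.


MAE = (1/6) * (|13-17|=4 + |16-21|=5 + |24-8|=16 + |19-7|=12 + |20-17|=3 + |7-23|=16). Sum = 56. MAE = 28/3.

28/3


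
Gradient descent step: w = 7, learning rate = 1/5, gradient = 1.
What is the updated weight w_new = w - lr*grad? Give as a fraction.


w_new = 7 - 1/5 * 1 = 7 - 1/5 = 34/5.

34/5


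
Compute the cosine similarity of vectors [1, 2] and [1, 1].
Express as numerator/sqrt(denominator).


dot = 3. |a|^2 = 5, |b|^2 = 2. cos = 3/sqrt(10).

3/sqrt(10)


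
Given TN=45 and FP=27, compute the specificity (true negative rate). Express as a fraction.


Specificity = TN / (TN + FP) = 45 / 72 = 5/8.

5/8


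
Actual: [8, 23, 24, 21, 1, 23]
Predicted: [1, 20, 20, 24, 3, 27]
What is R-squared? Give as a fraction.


Mean(y) = 50/3. SS_res = 103. SS_tot = 1420/3. R^2 = 1 - 103/(1420/3) = 1111/1420.

1111/1420


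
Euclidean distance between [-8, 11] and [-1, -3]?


d = sqrt(sum of squared differences). (-8--1)^2=49, (11--3)^2=196. Sum = 245.

sqrt(245)


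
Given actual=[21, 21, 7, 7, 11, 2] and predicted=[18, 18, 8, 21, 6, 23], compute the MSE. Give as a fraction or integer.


MSE = (1/6) * ((21-18)^2=9 + (21-18)^2=9 + (7-8)^2=1 + (7-21)^2=196 + (11-6)^2=25 + (2-23)^2=441). Sum = 681. MSE = 227/2.

227/2


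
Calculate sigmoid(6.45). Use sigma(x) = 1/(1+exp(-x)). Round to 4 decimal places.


sigma(6.45) = 1/(1+e^(-6.45)) = 1/(1+0.001581) = 1/1.001581 = 0.9984.

0.9984


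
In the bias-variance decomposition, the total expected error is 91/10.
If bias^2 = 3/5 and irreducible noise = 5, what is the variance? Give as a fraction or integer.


Total error = bias^2 + variance + irreducible noise. So variance = 91/10 - 3/5 - 5 = 7/2.

7/2


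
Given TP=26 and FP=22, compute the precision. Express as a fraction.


Precision = TP / (TP + FP) = 26 / 48 = 13/24.

13/24


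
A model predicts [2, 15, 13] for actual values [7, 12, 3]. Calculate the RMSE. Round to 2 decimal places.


MSE = 44.6667. RMSE = sqrt(44.6667) = 6.68.

6.68


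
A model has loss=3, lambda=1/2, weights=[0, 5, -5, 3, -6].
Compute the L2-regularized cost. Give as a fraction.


L2 sq norm = sum(w^2) = 95. J = 3 + 1/2 * 95 = 101/2.

101/2


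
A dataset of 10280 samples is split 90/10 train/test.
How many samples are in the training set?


Test set = 10280 * 10% = 1028. Training set = 10280 - 1028 = 9252.

9252


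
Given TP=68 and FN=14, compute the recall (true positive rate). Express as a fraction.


Recall = TP / (TP + FN) = 68 / 82 = 34/41.

34/41


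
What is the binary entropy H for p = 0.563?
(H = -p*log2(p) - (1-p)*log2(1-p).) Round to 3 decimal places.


H = -0.563*log2(0.563) - 0.437*log2(0.437) = 0.989.

0.989


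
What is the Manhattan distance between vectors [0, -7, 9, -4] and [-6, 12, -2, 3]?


d = sum of absolute differences: |0--6|=6 + |-7-12|=19 + |9--2|=11 + |-4-3|=7 = 43.

43


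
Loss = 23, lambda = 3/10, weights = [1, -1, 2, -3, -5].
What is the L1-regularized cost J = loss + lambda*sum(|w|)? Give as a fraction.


L1 norm = sum(|w|) = 12. J = 23 + 3/10 * 12 = 133/5.

133/5


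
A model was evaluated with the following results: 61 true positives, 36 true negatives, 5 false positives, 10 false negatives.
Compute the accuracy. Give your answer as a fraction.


Accuracy = (TP + TN) / (TP + TN + FP + FN) = (61 + 36) / 112 = 97/112.

97/112


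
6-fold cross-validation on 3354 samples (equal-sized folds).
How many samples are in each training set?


Each validation fold has 3354/6 = 559 samples. Training set = 3354 - 559 = 2795.

2795


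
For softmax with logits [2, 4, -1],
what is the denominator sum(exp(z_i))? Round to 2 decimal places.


Denom = e^2=7.3891 + e^4=54.5982 + e^-1=0.3679. Sum = 62.3552, which rounds to 62.36.

62.36


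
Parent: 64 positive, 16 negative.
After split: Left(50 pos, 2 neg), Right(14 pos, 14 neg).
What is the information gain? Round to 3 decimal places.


H(parent) = 0.7219. H(left) = 0.2352, H(right) = 1.0000. Weighted = (52/80)*0.2352 + (28/80)*1.0000 = 0.5029. IG = 0.7219 - 0.5029 = 0.2190, which rounds to 0.219.

0.219


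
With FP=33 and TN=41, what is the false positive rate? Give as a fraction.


FPR = FP / (FP + TN) = 33 / 74 = 33/74.

33/74


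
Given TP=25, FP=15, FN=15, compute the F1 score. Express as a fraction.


Precision = 25/40 = 5/8. Recall = 25/40 = 5/8. F1 = 2*P*R/(P+R) = 5/8.

5/8


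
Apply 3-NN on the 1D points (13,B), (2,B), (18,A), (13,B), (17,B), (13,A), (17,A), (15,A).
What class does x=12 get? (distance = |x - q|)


Distances: |13-12|=1, |2-12|=10, |18-12|=6, |13-12|=1, |17-12|=5, |13-12|=1, |17-12|=5, |15-12|=3. 3 nearest: (13,A), (13,B), (13,B). Counts: {'A': 1, 'B': 2}. Majority class: B.

B


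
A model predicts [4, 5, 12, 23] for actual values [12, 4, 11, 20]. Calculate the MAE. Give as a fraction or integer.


MAE = (1/4) * (|12-4|=8 + |4-5|=1 + |11-12|=1 + |20-23|=3). Sum = 13. MAE = 13/4.

13/4


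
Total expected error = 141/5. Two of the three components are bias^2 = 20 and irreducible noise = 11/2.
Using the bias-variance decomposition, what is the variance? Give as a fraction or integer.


Total error = bias^2 + variance + irreducible noise. So variance = 141/5 - 20 - 11/2 = 27/10.

27/10


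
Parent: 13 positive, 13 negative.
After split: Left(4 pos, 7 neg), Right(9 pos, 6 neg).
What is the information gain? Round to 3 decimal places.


H(parent) = 1.0000. H(left) = 0.9457, H(right) = 0.9710. Weighted = (11/26)*0.9457 + (15/26)*0.9710 = 0.9603. IG = 1.0000 - 0.9603 = 0.0397, which rounds to 0.040.

0.040


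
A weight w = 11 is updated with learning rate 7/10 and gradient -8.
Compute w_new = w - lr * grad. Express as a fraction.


w_new = 11 - 7/10 * -8 = 11 - -28/5 = 83/5.

83/5


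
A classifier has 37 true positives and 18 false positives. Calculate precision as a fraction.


Precision = TP / (TP + FP) = 37 / 55 = 37/55.

37/55


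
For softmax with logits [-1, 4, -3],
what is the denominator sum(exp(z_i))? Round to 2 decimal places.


Denom = e^-1=0.3679 + e^4=54.5982 + e^-3=0.0498. Sum = 55.0159, which rounds to 55.02.

55.02


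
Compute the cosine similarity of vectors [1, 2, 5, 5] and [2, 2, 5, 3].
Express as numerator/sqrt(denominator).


dot = 46. |a|^2 = 55, |b|^2 = 42. cos = 46/sqrt(2310).

46/sqrt(2310)


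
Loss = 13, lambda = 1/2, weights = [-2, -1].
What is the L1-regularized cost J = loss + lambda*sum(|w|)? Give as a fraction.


L1 norm = sum(|w|) = 3. J = 13 + 1/2 * 3 = 29/2.

29/2


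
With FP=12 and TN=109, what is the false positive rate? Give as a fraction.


FPR = FP / (FP + TN) = 12 / 121 = 12/121.

12/121


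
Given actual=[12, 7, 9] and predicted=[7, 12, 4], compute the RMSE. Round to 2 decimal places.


MSE = 25.0000. RMSE = sqrt(25.0000) = 5.00.

5.00


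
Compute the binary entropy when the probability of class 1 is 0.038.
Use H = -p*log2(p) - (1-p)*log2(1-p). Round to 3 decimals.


H = -0.038*log2(0.038) - 0.962*log2(0.962) = 0.233.

0.233


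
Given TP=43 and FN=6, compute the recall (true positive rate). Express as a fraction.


Recall = TP / (TP + FN) = 43 / 49 = 43/49.

43/49


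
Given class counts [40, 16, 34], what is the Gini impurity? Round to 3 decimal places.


Total = 90. Proportions: 40/90, 16/90, 34/90. sum(p_i^2) = 0.3719. Gini = 1 - 0.3719 = 0.6281, which rounds to 0.628.

0.628


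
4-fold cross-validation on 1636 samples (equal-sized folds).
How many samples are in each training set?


Each validation fold has 1636/4 = 409 samples. Training set = 1636 - 409 = 1227.

1227


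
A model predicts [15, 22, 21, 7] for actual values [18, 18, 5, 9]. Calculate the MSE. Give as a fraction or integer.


MSE = (1/4) * ((18-15)^2=9 + (18-22)^2=16 + (5-21)^2=256 + (9-7)^2=4). Sum = 285. MSE = 285/4.

285/4


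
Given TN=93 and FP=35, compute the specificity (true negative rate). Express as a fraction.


Specificity = TN / (TN + FP) = 93 / 128 = 93/128.

93/128


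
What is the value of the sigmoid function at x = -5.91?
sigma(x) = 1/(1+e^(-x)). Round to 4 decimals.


sigma(-5.91) = 1/(1+e^(5.91)) = 1/(1+368.706155) = 1/369.706155 = 0.0027.

0.0027


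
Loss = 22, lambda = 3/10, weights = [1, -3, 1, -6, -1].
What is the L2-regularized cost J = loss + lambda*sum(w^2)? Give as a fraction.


L2 sq norm = sum(w^2) = 48. J = 22 + 3/10 * 48 = 182/5.

182/5


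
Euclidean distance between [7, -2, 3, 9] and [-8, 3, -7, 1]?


d = sqrt(sum of squared differences). (7--8)^2=225, (-2-3)^2=25, (3--7)^2=100, (9-1)^2=64. Sum = 414.

sqrt(414)


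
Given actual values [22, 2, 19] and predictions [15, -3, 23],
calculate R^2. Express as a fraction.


Mean(y) = 43/3. SS_res = 90. SS_tot = 698/3. R^2 = 1 - 90/(698/3) = 214/349.

214/349


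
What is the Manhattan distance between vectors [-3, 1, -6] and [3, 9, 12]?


d = sum of absolute differences: |-3-3|=6 + |1-9|=8 + |-6-12|=18 = 32.

32


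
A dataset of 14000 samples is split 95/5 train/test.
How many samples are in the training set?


Test set = 14000 * 5% = 700. Training set = 14000 - 700 = 13300.

13300


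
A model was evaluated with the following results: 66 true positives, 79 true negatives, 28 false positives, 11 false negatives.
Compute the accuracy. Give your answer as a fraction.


Accuracy = (TP + TN) / (TP + TN + FP + FN) = (66 + 79) / 184 = 145/184.

145/184


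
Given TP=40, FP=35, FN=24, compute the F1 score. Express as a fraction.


Precision = 40/75 = 8/15. Recall = 40/64 = 5/8. F1 = 2*P*R/(P+R) = 80/139.

80/139


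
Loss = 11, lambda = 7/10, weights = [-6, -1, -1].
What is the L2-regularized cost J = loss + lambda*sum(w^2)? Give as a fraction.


L2 sq norm = sum(w^2) = 38. J = 11 + 7/10 * 38 = 188/5.

188/5


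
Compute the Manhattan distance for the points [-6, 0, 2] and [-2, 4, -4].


d = sum of absolute differences: |-6--2|=4 + |0-4|=4 + |2--4|=6 = 14.

14


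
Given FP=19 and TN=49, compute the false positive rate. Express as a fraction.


FPR = FP / (FP + TN) = 19 / 68 = 19/68.

19/68


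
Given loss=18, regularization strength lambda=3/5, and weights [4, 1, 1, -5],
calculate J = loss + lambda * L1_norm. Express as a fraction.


L1 norm = sum(|w|) = 11. J = 18 + 3/5 * 11 = 123/5.

123/5


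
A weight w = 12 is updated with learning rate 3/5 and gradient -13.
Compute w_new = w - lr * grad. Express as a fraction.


w_new = 12 - 3/5 * -13 = 12 - -39/5 = 99/5.

99/5


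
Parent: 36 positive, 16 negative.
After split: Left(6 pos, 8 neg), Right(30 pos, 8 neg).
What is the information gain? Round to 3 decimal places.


H(parent) = 0.8905. H(left) = 0.9852, H(right) = 0.7425. Weighted = (14/52)*0.9852 + (38/52)*0.7425 = 0.8078. IG = 0.8905 - 0.8078 = 0.0827, which rounds to 0.083.

0.083


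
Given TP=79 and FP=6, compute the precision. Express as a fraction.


Precision = TP / (TP + FP) = 79 / 85 = 79/85.

79/85


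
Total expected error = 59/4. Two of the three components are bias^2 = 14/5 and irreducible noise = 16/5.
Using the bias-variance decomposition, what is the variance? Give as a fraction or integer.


Total error = bias^2 + variance + irreducible noise. So variance = 59/4 - 14/5 - 16/5 = 35/4.

35/4


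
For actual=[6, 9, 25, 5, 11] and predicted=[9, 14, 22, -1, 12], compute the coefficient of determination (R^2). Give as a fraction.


Mean(y) = 56/5. SS_res = 80. SS_tot = 1304/5. R^2 = 1 - 80/(1304/5) = 113/163.

113/163


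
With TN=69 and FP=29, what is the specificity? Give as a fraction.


Specificity = TN / (TN + FP) = 69 / 98 = 69/98.

69/98


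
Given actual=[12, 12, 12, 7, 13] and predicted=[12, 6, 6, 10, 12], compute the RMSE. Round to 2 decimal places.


MSE = 16.4000. RMSE = sqrt(16.4000) = 4.05.

4.05


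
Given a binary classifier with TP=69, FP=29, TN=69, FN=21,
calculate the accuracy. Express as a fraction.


Accuracy = (TP + TN) / (TP + TN + FP + FN) = (69 + 69) / 188 = 69/94.

69/94


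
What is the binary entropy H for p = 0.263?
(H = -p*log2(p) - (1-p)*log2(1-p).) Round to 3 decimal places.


H = -0.263*log2(0.263) - 0.737*log2(0.737) = 0.831.

0.831


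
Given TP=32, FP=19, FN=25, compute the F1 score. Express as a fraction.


Precision = 32/51 = 32/51. Recall = 32/57 = 32/57. F1 = 2*P*R/(P+R) = 16/27.

16/27


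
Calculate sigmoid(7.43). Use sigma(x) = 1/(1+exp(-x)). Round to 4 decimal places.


sigma(7.43) = 1/(1+e^(-7.43)) = 1/(1+0.000593) = 1/1.000593 = 0.9994.

0.9994


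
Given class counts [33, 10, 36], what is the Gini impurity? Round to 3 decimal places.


Total = 79. Proportions: 33/79, 10/79, 36/79. sum(p_i^2) = 0.3982. Gini = 1 - 0.3982 = 0.6018, which rounds to 0.602.

0.602


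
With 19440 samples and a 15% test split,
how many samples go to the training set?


Test set = 19440 * 15% = 2916. Training set = 19440 - 2916 = 16524.

16524


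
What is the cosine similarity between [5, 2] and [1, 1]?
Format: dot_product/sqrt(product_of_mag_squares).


dot = 7. |a|^2 = 29, |b|^2 = 2. cos = 7/sqrt(58).

7/sqrt(58)


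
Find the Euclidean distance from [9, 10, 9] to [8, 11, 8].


d = sqrt(sum of squared differences). (9-8)^2=1, (10-11)^2=1, (9-8)^2=1. Sum = 3.

sqrt(3)


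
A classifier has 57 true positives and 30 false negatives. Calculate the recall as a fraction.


Recall = TP / (TP + FN) = 57 / 87 = 19/29.

19/29


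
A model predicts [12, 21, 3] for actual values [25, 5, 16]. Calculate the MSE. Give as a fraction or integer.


MSE = (1/3) * ((25-12)^2=169 + (5-21)^2=256 + (16-3)^2=169). Sum = 594. MSE = 198.

198


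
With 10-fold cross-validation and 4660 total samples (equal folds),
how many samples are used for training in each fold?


Each validation fold has 4660/10 = 466 samples. Training set = 4660 - 466 = 4194.

4194


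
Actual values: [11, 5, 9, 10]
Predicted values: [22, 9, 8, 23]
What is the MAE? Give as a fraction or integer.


MAE = (1/4) * (|11-22|=11 + |5-9|=4 + |9-8|=1 + |10-23|=13). Sum = 29. MAE = 29/4.

29/4


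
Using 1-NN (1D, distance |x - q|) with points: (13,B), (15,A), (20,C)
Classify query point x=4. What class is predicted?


Distances: |13-4|=9, |15-4|=11, |20-4|=16. 1 nearest: (13,B). Counts: {'B': 1}. Majority class: B.

B


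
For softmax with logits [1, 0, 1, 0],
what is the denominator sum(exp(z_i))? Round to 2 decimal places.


Denom = e^1=2.7183 + e^0=1.0000 + e^1=2.7183 + e^0=1.0000. Sum = 7.4366, which rounds to 7.44.

7.44


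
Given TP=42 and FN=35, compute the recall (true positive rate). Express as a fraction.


Recall = TP / (TP + FN) = 42 / 77 = 6/11.

6/11


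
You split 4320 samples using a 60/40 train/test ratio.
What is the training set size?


Test set = 4320 * 40% = 1728. Training set = 4320 - 1728 = 2592.

2592


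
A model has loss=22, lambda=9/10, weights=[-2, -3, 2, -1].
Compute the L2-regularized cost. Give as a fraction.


L2 sq norm = sum(w^2) = 18. J = 22 + 9/10 * 18 = 191/5.

191/5


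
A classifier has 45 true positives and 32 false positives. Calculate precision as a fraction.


Precision = TP / (TP + FP) = 45 / 77 = 45/77.

45/77


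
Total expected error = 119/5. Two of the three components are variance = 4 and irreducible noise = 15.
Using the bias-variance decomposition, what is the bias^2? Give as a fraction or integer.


Total error = bias^2 + variance + irreducible noise. So bias^2 = 119/5 - 4 - 15 = 24/5.

24/5


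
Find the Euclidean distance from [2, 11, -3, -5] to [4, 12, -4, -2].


d = sqrt(sum of squared differences). (2-4)^2=4, (11-12)^2=1, (-3--4)^2=1, (-5--2)^2=9. Sum = 15.

sqrt(15)


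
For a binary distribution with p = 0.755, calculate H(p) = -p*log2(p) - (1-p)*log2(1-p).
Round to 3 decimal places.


H = -0.755*log2(0.755) - 0.245*log2(0.245) = 0.803.

0.803


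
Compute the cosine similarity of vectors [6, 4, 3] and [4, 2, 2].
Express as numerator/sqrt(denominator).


dot = 38. |a|^2 = 61, |b|^2 = 24. cos = 38/sqrt(1464).

38/sqrt(1464)


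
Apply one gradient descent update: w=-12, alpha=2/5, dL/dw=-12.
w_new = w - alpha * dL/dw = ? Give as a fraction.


w_new = -12 - 2/5 * -12 = -12 - -24/5 = -36/5.

-36/5


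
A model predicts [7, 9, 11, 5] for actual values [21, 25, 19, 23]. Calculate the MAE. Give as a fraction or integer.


MAE = (1/4) * (|21-7|=14 + |25-9|=16 + |19-11|=8 + |23-5|=18). Sum = 56. MAE = 14.

14


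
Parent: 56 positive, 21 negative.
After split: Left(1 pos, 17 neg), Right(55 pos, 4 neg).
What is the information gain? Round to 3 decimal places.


H(parent) = 0.8454. H(left) = 0.3095, H(right) = 0.3576. Weighted = (18/77)*0.3095 + (59/77)*0.3576 = 0.3464. IG = 0.8454 - 0.3464 = 0.4990, which rounds to 0.499.

0.499


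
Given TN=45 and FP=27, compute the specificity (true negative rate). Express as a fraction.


Specificity = TN / (TN + FP) = 45 / 72 = 5/8.

5/8


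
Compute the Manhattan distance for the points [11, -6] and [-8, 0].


d = sum of absolute differences: |11--8|=19 + |-6-0|=6 = 25.

25


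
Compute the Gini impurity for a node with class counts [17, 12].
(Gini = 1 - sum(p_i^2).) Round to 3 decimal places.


Total = 29. Proportions: 17/29, 12/29. sum(p_i^2) = 0.5149. Gini = 1 - 0.5149 = 0.4851, which rounds to 0.485.

0.485


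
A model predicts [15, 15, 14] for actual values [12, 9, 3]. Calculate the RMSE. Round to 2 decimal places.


MSE = 55.3333. RMSE = sqrt(55.3333) = 7.44.

7.44


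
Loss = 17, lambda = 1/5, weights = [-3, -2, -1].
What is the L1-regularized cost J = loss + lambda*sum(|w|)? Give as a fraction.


L1 norm = sum(|w|) = 6. J = 17 + 1/5 * 6 = 91/5.

91/5


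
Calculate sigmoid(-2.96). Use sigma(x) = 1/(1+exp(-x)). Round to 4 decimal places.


sigma(-2.96) = 1/(1+e^(2.96)) = 1/(1+19.297972) = 1/20.297972 = 0.0493.

0.0493


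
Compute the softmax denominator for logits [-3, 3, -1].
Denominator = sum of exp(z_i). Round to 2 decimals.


Denom = e^-3=0.0498 + e^3=20.0855 + e^-1=0.3679. Sum = 20.5032, which rounds to 20.50.

20.50


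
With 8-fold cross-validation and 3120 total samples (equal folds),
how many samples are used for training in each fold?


Each validation fold has 3120/8 = 390 samples. Training set = 3120 - 390 = 2730.

2730


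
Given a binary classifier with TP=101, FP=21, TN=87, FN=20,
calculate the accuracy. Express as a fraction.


Accuracy = (TP + TN) / (TP + TN + FP + FN) = (101 + 87) / 229 = 188/229.

188/229


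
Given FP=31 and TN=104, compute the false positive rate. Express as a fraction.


FPR = FP / (FP + TN) = 31 / 135 = 31/135.

31/135
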